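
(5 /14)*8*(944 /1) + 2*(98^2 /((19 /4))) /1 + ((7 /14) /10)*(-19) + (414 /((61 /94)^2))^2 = 35843621292040433 /36829937060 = 973219.73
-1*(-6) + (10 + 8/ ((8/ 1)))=17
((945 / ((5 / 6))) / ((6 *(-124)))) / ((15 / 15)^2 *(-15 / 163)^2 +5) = -717363 / 2357240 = -0.30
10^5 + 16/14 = 700008/7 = 100001.14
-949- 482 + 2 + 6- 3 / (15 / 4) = -1423.80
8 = 8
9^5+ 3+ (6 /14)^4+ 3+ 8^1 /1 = 141810344 /2401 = 59063.03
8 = 8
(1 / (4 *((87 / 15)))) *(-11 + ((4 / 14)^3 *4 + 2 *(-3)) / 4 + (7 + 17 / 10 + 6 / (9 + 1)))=-1362 / 9947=-0.14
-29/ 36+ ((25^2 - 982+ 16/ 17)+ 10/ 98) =-10698589/ 29988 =-356.76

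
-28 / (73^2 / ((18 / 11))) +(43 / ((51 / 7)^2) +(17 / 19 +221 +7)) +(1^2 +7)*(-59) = -701927992510 / 2896892361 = -242.30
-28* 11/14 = -22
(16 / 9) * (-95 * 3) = -1520 / 3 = -506.67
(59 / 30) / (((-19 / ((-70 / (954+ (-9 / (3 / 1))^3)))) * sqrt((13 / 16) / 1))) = 1652 * sqrt(13) / 686907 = 0.01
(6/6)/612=0.00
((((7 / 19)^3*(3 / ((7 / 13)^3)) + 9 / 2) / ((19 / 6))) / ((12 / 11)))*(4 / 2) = 824043 / 260642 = 3.16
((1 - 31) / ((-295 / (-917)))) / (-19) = 5502 / 1121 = 4.91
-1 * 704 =-704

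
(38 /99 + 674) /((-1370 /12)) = -133528 /22605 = -5.91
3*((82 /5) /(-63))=-82 /105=-0.78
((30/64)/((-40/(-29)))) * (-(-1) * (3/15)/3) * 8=29/160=0.18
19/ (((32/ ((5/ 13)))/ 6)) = 285/ 208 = 1.37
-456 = -456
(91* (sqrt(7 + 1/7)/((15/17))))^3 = 151114054* sqrt(14)/27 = 20941370.98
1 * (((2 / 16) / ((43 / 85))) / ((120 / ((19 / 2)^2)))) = 0.19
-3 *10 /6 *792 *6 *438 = -10406880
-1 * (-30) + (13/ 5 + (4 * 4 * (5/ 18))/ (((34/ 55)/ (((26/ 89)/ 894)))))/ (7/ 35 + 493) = 450380589907/ 15010046334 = 30.01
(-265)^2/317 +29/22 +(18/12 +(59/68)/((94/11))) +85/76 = 95525650703/423489176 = 225.57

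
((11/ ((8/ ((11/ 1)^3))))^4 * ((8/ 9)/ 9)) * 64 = 45949729863572161/ 648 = 70910076949957.04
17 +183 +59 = 259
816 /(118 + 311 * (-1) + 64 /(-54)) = -22032 /5243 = -4.20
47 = 47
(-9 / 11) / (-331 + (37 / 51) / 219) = 100521 / 40665922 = 0.00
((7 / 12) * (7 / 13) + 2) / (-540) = -361 / 84240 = -0.00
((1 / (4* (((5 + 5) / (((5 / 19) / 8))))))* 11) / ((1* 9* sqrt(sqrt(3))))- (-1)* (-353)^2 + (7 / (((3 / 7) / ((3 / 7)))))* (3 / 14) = 11* 3^(3 / 4) / 32832 + 249221 / 2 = 124610.50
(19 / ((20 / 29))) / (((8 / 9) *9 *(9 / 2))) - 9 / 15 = 119 / 720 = 0.17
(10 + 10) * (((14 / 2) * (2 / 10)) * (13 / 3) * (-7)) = -2548 / 3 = -849.33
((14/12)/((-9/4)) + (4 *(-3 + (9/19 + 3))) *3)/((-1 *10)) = -265/513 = -0.52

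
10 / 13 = 0.77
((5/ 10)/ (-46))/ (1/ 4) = -1/ 23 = -0.04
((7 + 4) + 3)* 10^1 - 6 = 134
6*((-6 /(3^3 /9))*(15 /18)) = -10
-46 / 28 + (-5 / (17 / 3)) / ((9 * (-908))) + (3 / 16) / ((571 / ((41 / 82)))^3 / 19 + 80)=-186610099906553 / 113596222459776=-1.64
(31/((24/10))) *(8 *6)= 620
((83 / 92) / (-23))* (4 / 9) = -83 / 4761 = -0.02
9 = 9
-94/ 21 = -4.48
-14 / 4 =-7 / 2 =-3.50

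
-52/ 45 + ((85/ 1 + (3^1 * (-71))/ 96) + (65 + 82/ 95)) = 807059/ 5472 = 147.49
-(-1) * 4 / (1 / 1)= 4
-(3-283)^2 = -78400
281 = 281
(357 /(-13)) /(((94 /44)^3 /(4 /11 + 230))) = -875689584 /1349699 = -648.80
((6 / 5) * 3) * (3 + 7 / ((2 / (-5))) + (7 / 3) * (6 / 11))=-2619 / 55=-47.62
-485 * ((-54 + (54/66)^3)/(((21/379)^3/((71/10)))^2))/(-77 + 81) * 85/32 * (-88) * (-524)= 8504024996987911905638851465/6149748528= 1382824835563408245.05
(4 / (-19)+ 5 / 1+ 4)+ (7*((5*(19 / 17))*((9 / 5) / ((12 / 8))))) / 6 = 5366 / 323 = 16.61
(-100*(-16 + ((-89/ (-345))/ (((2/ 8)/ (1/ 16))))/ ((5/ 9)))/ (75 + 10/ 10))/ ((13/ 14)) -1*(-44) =755659/ 11362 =66.51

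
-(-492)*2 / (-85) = -984 / 85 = -11.58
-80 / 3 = -26.67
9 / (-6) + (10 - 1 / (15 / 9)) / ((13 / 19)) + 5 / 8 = 6689 / 520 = 12.86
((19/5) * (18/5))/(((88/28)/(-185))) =-44289/55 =-805.25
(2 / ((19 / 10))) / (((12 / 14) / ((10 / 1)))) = 700 / 57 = 12.28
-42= -42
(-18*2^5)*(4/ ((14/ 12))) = -13824/ 7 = -1974.86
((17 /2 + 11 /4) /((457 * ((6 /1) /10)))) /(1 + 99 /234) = 975 /33818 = 0.03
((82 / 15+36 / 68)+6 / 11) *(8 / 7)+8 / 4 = 186062 / 19635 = 9.48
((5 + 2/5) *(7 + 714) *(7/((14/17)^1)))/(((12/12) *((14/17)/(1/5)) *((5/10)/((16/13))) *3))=2143224/325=6594.54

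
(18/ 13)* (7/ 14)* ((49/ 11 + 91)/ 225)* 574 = 24108/ 143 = 168.59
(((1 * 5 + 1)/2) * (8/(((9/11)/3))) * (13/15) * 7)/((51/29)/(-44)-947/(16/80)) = -10218208/90628665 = -0.11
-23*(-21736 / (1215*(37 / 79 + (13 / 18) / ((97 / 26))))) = 957737066 / 1540755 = 621.60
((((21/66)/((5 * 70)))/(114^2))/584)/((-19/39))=-13/52874659200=-0.00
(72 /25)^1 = 72 /25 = 2.88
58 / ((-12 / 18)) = -87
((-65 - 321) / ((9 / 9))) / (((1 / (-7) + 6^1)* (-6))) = 1351 / 123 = 10.98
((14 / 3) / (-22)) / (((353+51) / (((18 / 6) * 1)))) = -7 / 4444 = -0.00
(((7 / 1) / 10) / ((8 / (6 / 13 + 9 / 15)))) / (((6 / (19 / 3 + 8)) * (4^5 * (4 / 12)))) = 6923 / 10649600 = 0.00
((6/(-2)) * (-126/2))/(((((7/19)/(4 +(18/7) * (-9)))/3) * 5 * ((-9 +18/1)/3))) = -68742/35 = -1964.06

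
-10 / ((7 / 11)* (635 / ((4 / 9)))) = -88 / 8001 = -0.01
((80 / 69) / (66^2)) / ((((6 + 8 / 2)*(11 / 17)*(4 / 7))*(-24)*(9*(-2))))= 119 / 714140064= 0.00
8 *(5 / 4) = 10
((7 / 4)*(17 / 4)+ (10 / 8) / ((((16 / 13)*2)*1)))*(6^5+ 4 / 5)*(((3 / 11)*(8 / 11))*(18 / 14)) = 266928939 / 16940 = 15757.32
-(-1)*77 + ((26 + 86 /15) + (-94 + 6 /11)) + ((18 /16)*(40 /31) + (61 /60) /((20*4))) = 27405121 /1636800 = 16.74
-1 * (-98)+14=112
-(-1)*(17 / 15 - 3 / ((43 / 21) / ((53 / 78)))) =2311 / 16770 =0.14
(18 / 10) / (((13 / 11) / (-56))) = -5544 / 65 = -85.29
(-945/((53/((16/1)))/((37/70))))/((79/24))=-45.81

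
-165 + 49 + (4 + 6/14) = -781/7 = -111.57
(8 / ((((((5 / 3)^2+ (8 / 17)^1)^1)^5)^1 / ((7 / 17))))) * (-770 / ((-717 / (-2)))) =-2893341163680 / 147905309506927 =-0.02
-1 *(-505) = 505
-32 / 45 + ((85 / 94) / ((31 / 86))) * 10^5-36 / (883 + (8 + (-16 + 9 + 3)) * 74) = 250857.19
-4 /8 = -1 /2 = -0.50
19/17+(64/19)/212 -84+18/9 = -1384353/17119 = -80.87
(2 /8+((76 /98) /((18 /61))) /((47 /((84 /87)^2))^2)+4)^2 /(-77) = -57170179822147680559441 /243596554737732603448272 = -0.23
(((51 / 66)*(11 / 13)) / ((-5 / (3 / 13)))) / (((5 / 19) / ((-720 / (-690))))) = -11628 / 97175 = -0.12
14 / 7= 2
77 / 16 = 4.81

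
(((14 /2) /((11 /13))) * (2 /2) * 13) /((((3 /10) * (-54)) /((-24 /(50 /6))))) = 9464 /495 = 19.12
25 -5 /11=270 /11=24.55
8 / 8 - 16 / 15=-1 / 15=-0.07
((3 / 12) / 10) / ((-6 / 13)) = -13 / 240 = -0.05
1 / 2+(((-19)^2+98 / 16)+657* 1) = 8197 / 8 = 1024.62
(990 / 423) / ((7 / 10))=1100 / 329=3.34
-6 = -6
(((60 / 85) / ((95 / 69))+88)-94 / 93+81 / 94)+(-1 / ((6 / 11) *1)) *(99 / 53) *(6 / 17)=65215591153 / 748271490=87.15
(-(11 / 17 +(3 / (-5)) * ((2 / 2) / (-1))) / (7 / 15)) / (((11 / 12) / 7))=-3816 / 187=-20.41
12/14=6/7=0.86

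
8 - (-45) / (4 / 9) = 437 / 4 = 109.25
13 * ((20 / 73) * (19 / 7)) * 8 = 39520 / 511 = 77.34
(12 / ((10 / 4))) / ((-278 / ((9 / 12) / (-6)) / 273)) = 819 / 1390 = 0.59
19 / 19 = 1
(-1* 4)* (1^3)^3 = -4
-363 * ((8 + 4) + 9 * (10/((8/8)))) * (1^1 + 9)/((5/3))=-222156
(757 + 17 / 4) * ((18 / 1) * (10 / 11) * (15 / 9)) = 228375 / 11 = 20761.36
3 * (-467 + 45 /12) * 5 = -6948.75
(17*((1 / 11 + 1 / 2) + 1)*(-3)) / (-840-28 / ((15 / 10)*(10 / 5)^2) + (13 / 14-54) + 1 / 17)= 637245 / 7050373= 0.09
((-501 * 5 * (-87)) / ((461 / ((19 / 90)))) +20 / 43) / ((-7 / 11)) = -43726881 / 277522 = -157.56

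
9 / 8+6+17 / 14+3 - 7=243 / 56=4.34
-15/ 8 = -1.88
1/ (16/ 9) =9/ 16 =0.56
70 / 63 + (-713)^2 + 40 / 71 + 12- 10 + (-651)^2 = 595658978 / 639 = 932173.67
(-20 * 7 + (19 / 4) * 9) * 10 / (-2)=1945 / 4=486.25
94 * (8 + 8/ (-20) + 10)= 8272/ 5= 1654.40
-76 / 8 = -19 / 2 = -9.50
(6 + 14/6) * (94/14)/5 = 235/21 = 11.19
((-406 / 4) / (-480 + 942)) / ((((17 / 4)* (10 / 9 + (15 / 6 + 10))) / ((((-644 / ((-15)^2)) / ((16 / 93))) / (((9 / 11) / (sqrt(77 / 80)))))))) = 20677* sqrt(385) / 5355000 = 0.08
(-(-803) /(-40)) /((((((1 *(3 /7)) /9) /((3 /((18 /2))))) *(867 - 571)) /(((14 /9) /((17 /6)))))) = -39347 /150960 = -0.26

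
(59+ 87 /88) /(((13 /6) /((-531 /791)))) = -8409447 /452452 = -18.59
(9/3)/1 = 3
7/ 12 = 0.58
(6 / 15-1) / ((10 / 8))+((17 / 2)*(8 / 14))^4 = 556.09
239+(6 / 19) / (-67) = 304241 / 1273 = 239.00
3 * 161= 483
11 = 11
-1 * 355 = -355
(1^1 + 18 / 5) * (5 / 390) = 23 / 390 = 0.06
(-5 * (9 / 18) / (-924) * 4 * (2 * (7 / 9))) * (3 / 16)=5 / 1584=0.00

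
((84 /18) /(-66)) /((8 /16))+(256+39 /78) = 50759 /198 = 256.36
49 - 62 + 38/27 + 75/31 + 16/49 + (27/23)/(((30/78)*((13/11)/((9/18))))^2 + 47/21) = -62169436939/7345469313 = -8.46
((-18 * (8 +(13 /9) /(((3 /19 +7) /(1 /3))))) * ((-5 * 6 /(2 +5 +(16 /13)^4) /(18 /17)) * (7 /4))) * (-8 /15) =-538403411 /1303182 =-413.15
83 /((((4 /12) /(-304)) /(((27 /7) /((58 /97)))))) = -99123912 /203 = -488295.13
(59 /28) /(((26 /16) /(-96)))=-124.48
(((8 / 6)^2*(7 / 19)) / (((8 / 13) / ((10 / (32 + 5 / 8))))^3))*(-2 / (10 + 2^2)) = -35152000 / 3040308351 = -0.01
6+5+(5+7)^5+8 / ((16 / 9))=497695 / 2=248847.50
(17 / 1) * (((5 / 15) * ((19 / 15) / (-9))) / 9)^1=-323 / 3645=-0.09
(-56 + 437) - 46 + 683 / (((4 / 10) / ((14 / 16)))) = 29265 / 16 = 1829.06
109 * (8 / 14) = 436 / 7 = 62.29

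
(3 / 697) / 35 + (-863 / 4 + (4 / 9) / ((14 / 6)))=-63102859 / 292740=-215.56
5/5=1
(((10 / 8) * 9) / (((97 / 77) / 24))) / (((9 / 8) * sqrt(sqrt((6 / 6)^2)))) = 18480 / 97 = 190.52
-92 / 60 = -23 / 15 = -1.53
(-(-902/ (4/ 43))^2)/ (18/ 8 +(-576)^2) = -376088449/ 1327113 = -283.39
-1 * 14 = -14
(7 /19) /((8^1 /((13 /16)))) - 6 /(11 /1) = -13591 /26752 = -0.51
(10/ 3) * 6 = 20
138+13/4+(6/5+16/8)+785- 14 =18309/20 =915.45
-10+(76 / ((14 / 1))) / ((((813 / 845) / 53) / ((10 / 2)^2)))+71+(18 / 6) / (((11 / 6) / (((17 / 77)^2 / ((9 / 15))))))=399640207327 / 53023047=7537.10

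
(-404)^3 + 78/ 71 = -4681687666/ 71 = -65939262.90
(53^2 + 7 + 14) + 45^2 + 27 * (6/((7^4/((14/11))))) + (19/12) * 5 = 220177303/45276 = 4863.00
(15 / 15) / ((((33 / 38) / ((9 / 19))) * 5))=6 / 55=0.11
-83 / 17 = -4.88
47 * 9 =423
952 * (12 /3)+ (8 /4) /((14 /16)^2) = 186720 /49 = 3810.61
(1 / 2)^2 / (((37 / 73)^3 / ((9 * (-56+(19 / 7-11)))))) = -787759425 / 709142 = -1110.86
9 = 9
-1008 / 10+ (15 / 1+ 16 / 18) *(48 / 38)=-23008 / 285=-80.73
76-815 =-739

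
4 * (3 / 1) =12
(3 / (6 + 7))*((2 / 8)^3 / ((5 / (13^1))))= 3 / 320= 0.01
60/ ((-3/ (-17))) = 340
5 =5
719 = 719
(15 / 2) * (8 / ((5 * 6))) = 2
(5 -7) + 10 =8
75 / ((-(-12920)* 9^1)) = 0.00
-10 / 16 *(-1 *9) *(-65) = -2925 / 8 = -365.62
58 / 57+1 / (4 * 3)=251 / 228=1.10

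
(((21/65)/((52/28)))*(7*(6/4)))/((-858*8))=-1029/3866720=-0.00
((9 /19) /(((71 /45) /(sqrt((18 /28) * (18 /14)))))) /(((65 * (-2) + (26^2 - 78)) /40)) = 2025 * sqrt(2) /122759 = 0.02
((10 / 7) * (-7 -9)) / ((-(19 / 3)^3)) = 4320 / 48013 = 0.09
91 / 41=2.22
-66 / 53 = -1.25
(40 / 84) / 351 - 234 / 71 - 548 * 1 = -288514972 / 523341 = -551.29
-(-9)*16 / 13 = 144 / 13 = 11.08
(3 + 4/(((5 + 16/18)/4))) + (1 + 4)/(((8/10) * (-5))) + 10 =3067/212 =14.47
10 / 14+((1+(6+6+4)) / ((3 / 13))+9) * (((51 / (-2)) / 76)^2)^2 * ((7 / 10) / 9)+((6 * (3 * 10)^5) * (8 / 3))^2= 706049122015641603716822797 / 4670704640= 151165440000000000.80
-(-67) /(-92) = -67 /92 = -0.73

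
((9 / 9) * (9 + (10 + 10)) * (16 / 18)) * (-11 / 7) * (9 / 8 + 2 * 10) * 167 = -9003137 / 63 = -142906.94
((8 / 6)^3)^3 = 262144 / 19683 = 13.32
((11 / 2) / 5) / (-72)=-11 / 720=-0.02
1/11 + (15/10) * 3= 101/22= 4.59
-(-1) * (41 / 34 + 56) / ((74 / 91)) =176995 / 2516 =70.35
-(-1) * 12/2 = 6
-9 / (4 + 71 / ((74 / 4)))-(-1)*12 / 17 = -2181 / 4930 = -0.44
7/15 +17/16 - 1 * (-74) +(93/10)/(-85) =1538563/20400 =75.42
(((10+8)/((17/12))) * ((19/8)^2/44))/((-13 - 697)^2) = 9747/3016534400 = 0.00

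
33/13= 2.54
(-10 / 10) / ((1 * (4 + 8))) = -1 / 12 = -0.08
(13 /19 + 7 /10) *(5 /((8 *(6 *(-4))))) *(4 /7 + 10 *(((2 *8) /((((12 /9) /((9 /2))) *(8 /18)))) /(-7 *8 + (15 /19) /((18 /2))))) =124145731 /162766464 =0.76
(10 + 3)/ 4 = 13/ 4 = 3.25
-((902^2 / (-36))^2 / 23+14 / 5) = -206859860087 / 9315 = -22207177.68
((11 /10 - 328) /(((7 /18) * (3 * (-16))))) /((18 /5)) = 467 /96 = 4.86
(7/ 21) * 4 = 4/ 3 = 1.33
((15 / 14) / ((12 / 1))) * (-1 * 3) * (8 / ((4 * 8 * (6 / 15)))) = -75 / 448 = -0.17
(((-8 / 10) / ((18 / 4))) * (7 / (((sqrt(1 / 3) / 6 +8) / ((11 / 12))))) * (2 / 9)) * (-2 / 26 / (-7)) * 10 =-2816 / 808587 +176 * sqrt(3) / 7277283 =-0.00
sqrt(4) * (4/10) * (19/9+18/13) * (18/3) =3272/195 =16.78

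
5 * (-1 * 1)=-5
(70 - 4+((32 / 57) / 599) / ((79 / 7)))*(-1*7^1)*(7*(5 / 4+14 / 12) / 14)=-558.25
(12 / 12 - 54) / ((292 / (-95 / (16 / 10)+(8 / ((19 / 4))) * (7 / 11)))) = 10.58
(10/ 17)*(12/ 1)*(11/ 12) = 110/ 17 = 6.47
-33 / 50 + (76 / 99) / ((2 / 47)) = 86033 / 4950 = 17.38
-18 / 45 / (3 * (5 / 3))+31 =773 / 25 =30.92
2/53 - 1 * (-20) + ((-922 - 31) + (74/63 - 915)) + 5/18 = -4110331/2226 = -1846.51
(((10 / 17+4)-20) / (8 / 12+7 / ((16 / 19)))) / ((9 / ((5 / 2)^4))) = -163750 / 21981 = -7.45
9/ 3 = 3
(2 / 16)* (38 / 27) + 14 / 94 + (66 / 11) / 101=197005 / 512676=0.38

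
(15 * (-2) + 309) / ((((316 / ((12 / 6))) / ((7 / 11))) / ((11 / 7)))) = 279 / 158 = 1.77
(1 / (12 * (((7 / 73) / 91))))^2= 900601 / 144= 6254.17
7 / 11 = 0.64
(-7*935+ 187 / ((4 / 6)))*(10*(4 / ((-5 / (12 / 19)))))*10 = 6013920 / 19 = 316522.11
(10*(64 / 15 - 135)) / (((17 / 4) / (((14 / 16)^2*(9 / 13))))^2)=-127125747 / 6251648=-20.33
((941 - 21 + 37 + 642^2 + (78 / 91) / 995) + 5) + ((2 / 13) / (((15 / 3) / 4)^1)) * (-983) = 37395539196 / 90545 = 413005.02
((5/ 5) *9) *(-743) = -6687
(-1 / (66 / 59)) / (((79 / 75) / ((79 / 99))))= -1475 / 2178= -0.68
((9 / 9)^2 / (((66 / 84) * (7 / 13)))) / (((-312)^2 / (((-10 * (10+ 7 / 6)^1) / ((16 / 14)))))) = -2345 / 988416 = -0.00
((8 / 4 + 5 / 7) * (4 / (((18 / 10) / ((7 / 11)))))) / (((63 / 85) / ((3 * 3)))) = 46.61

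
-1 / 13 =-0.08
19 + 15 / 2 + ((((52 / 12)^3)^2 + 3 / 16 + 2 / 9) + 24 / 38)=1473453529 / 221616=6648.68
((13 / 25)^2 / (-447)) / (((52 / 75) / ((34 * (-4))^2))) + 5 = -41487 / 3725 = -11.14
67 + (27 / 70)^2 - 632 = -2767771 / 4900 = -564.85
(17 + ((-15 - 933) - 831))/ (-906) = 881/ 453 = 1.94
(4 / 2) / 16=1 / 8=0.12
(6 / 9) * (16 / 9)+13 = 383 / 27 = 14.19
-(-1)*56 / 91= 8 / 13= 0.62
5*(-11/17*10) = -32.35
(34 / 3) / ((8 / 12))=17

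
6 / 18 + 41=124 / 3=41.33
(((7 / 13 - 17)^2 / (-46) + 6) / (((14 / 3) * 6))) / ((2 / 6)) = 318 / 27209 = 0.01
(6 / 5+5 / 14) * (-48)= -2616 / 35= -74.74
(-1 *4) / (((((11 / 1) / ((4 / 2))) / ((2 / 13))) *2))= -8 / 143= -0.06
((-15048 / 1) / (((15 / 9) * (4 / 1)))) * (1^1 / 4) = -5643 / 10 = -564.30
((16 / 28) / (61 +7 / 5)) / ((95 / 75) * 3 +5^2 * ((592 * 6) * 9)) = 25 / 2181826374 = 0.00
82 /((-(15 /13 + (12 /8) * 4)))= -1066 /93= -11.46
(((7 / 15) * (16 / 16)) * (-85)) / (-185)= 119 / 555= 0.21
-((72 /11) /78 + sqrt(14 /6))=-sqrt(21) /3 - 12 /143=-1.61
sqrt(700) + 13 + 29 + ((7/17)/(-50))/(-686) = 10 * sqrt(7) + 3498601/83300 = 68.46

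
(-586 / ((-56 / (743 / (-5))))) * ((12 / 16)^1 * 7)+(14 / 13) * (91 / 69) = -45055853 / 5520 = -8162.29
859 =859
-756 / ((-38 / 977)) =369306 / 19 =19437.16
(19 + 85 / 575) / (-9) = -734 / 345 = -2.13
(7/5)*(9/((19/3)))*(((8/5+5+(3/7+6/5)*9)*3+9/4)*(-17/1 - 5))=-2745171/950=-2889.65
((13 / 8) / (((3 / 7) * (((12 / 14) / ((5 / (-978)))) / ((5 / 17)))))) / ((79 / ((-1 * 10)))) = 79625 / 94568688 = 0.00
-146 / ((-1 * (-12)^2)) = 73 / 72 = 1.01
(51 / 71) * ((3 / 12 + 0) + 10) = 2091 / 284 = 7.36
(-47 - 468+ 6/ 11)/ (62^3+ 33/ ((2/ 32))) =-5659/ 2627416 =-0.00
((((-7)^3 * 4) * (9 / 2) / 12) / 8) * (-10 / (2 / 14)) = 36015 / 8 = 4501.88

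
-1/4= -0.25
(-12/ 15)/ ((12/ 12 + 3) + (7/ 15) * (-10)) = 6/ 5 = 1.20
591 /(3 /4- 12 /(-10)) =3940 /13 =303.08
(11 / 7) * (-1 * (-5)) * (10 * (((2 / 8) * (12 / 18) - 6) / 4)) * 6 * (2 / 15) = -91.67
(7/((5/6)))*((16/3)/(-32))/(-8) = 7/40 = 0.18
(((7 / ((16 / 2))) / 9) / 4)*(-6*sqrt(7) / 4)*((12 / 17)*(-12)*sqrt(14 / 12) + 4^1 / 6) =-7*sqrt(7) / 288 + 49*sqrt(6) / 136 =0.82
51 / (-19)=-51 / 19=-2.68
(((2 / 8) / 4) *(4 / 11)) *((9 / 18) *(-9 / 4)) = -9 / 352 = -0.03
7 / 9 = 0.78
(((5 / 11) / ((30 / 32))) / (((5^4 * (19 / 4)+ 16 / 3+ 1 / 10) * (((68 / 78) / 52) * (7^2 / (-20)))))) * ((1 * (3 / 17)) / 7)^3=-13478400 / 211960143284659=-0.00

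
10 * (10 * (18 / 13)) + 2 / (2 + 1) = 5426 / 39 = 139.13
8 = 8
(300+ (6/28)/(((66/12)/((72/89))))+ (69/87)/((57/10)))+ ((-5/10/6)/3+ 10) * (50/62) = 1298814595861/4214019348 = 308.21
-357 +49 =-308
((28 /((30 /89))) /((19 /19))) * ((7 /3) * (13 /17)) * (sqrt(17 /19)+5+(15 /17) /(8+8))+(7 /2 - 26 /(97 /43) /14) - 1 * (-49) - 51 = 113386 * sqrt(323) /14535+10595561701 /14128632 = 890.13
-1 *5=-5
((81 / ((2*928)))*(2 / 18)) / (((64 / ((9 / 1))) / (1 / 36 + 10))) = 3249 / 475136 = 0.01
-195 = -195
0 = 0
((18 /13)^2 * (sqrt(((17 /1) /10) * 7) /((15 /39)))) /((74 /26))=6.04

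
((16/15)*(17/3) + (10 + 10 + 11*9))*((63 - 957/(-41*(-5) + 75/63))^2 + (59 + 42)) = 369960569995423/843700500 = 438497.51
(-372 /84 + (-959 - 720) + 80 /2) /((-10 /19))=109288 /35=3122.51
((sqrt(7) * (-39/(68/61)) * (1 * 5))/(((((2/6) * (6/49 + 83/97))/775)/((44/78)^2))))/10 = -27188467075 * sqrt(7)/2054858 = -35006.76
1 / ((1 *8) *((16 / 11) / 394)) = 2167 / 64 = 33.86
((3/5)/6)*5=1/2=0.50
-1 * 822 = -822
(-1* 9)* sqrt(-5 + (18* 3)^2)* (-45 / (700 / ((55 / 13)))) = 891* sqrt(2911) / 364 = 132.07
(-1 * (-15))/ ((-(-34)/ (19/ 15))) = 19/ 34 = 0.56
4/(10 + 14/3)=3/11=0.27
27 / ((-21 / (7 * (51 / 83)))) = -459 / 83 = -5.53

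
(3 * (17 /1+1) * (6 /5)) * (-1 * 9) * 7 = -20412 /5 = -4082.40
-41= -41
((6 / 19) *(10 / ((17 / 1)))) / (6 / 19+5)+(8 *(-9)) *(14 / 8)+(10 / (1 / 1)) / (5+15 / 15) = -640261 / 5151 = -124.30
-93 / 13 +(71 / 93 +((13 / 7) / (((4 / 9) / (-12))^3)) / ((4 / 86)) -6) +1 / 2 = -6651291415 / 8463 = -785925.96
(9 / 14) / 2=9 / 28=0.32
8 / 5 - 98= -482 / 5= -96.40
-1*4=-4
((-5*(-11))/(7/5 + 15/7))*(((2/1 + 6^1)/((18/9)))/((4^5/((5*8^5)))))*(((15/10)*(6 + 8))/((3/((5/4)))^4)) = 6288.74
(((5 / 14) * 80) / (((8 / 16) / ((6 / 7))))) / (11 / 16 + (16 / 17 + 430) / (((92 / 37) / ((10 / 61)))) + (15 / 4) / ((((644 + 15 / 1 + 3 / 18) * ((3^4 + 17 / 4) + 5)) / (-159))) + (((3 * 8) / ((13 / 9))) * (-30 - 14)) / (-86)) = 1.30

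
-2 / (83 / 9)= -18 / 83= -0.22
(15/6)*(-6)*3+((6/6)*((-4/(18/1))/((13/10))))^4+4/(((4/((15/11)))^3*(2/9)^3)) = -30.56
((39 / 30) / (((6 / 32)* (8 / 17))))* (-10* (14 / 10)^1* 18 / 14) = -1326 / 5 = -265.20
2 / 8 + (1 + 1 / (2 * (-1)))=3 / 4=0.75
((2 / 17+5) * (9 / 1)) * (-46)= -36018 / 17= -2118.71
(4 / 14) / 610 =1 / 2135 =0.00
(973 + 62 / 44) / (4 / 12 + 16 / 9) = 192933 / 418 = 461.56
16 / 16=1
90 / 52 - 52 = -1307 / 26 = -50.27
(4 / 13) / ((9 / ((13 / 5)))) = 4 / 45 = 0.09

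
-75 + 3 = -72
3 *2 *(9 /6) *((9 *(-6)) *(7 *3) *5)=-51030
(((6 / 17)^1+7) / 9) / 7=125 / 1071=0.12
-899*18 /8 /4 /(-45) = 899 /80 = 11.24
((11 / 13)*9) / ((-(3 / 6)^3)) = -792 / 13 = -60.92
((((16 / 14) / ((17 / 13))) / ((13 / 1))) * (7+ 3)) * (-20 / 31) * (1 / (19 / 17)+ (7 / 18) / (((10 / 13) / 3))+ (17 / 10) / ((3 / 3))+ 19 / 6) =-663760 / 210273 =-3.16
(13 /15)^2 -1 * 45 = -9956 /225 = -44.25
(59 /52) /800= 59 /41600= 0.00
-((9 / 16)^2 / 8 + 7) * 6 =-43251 / 1024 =-42.24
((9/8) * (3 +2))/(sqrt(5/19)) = 9 * sqrt(95)/8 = 10.97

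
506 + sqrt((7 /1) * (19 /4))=sqrt(133) /2 + 506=511.77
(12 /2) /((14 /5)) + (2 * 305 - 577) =35.14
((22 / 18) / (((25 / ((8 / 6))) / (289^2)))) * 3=3674924 / 225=16333.00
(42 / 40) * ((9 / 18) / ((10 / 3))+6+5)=4683 / 400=11.71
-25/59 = -0.42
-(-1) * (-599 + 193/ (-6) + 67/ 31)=-629.01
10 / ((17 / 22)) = 220 / 17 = 12.94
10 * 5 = 50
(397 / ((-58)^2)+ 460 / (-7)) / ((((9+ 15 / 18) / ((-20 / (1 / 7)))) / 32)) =1482874560 / 49619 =29885.22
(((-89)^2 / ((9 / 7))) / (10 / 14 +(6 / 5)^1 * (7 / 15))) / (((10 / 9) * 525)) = 8.29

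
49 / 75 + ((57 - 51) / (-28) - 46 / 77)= -1829 / 11550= -0.16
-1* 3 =-3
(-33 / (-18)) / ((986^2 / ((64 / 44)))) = 2 / 729147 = 0.00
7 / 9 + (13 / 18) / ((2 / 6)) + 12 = 269 / 18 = 14.94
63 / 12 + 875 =880.25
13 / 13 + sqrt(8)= 1 + 2*sqrt(2)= 3.83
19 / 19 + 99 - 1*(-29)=129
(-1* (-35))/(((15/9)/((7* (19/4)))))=2793/4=698.25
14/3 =4.67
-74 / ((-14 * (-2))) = -37 / 14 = -2.64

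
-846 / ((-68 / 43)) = 18189 / 34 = 534.97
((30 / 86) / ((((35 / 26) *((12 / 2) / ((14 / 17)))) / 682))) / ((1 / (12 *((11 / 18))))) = 390104 / 2193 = 177.89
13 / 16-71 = -1123 / 16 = -70.19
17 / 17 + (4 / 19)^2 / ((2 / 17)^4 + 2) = 1.02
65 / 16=4.06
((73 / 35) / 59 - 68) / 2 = -140347 / 4130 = -33.98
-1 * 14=-14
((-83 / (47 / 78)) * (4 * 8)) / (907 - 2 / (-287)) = -59457216 / 12234617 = -4.86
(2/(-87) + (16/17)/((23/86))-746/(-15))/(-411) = -3017848/23301645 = -0.13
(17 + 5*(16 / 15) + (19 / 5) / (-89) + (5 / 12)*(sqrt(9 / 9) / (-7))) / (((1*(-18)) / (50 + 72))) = -50690939 / 336420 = -150.68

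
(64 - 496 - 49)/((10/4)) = -962/5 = -192.40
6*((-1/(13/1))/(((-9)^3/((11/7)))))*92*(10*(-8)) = -161920/22113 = -7.32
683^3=318611987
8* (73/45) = 584/45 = 12.98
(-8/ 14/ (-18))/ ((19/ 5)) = 10/ 1197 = 0.01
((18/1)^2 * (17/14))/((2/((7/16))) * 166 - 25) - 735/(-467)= 10839/5137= 2.11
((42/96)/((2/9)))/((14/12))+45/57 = 753/304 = 2.48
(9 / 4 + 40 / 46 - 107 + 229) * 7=80577 / 92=875.84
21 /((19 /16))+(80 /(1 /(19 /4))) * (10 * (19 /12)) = 343958 /57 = 6034.35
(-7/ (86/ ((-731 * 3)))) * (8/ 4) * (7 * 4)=9996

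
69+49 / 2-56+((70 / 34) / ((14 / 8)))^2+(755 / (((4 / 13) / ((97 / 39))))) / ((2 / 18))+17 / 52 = 206505237 / 3757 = 54965.46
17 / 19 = 0.89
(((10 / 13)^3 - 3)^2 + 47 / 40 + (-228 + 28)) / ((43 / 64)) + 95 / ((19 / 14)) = -224454450446 / 1037763935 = -216.29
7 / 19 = 0.37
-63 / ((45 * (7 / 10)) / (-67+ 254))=-374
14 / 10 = 7 / 5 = 1.40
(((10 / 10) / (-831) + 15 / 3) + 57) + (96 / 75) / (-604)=194485127 / 3137025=62.00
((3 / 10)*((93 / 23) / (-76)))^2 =77841 / 305550400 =0.00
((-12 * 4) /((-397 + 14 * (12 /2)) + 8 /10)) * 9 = 2160 /1561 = 1.38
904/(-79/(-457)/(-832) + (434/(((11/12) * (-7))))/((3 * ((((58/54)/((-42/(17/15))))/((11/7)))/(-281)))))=-169455190528/64387831811107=-0.00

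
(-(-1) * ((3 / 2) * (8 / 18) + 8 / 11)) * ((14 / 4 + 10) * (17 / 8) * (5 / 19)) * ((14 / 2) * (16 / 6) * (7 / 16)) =287385 / 3344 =85.94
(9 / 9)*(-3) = -3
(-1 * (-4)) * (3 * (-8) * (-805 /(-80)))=-966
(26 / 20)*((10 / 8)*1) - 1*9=-59 / 8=-7.38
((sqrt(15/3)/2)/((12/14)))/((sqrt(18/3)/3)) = 7 * sqrt(30)/24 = 1.60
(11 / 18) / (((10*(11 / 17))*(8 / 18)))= 17 / 80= 0.21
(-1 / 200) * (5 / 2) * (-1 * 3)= 3 / 80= 0.04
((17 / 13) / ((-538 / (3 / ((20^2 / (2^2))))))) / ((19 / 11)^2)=-6171 / 252483400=-0.00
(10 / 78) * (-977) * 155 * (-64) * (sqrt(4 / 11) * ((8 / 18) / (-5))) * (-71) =5504965120 * sqrt(11) / 3861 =4728801.81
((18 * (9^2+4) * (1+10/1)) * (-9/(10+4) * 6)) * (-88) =39988080/7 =5712582.86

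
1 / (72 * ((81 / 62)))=31 / 2916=0.01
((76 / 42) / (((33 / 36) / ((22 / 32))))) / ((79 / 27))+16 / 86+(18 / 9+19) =1029625 / 47558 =21.65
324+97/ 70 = 22777/ 70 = 325.39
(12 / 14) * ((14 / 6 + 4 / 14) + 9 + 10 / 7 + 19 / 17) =10114 / 833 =12.14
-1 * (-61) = 61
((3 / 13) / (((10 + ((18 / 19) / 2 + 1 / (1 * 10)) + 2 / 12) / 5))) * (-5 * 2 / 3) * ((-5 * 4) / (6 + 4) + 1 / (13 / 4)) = 0.61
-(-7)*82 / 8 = 287 / 4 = 71.75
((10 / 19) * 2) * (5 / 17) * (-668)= -66800 / 323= -206.81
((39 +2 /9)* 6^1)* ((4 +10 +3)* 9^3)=2916486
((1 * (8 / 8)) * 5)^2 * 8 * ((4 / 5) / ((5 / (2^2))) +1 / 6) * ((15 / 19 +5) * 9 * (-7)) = -58844.21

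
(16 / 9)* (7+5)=64 / 3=21.33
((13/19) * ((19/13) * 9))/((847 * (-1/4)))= -0.04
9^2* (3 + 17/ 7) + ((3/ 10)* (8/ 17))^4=160673668902/ 365404375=439.71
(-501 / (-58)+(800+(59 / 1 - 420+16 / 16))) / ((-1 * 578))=-26021 / 33524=-0.78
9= 9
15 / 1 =15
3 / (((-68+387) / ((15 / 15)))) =3 / 319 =0.01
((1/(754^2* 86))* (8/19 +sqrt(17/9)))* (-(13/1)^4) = -0.00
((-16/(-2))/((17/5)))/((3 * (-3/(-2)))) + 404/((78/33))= 341006/1989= 171.45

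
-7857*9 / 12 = -23571 / 4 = -5892.75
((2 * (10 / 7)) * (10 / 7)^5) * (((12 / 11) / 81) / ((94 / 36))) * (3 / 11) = 16000000 / 669069863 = 0.02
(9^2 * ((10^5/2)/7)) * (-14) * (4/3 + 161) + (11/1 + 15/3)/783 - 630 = -1029567193274/783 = -1314900629.98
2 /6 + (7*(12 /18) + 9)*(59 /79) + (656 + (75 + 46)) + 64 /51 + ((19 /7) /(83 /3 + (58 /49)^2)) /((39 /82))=8652421526551 /10966434375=788.99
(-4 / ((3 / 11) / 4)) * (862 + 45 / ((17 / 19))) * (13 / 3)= -35484592 / 153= -231925.44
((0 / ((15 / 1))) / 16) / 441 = 0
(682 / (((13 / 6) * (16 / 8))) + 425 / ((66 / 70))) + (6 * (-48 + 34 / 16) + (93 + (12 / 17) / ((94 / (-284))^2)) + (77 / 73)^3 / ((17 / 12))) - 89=8627716913455427 / 25068624268116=344.16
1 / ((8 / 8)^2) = 1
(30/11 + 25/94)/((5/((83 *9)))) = 462393/1034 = 447.19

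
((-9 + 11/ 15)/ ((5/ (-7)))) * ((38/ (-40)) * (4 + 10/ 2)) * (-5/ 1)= 12369/ 25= 494.76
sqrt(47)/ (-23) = -sqrt(47)/ 23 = -0.30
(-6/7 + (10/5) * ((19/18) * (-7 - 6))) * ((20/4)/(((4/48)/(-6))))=71320/7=10188.57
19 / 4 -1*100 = -381 / 4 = -95.25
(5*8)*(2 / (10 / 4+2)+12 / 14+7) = 20920 / 63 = 332.06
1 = 1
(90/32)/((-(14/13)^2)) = -7605/3136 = -2.43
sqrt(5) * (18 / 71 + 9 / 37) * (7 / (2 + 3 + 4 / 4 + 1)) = 1305 * sqrt(5) / 2627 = 1.11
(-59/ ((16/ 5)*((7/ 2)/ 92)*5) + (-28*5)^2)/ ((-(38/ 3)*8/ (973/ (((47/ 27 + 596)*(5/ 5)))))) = -3074191137/ 9812512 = -313.29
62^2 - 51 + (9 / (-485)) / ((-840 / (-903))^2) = 2943351359 / 776000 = 3792.98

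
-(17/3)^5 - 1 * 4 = -1420829/243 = -5847.03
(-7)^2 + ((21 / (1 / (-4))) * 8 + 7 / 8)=-4977 / 8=-622.12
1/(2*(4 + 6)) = 1/20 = 0.05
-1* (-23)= 23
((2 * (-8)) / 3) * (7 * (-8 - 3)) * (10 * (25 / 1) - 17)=95685.33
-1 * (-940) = 940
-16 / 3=-5.33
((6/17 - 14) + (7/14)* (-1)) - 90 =-3541/34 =-104.15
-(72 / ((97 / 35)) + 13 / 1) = -3781 / 97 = -38.98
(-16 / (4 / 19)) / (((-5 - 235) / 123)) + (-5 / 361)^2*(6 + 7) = 101526559 / 2606420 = 38.95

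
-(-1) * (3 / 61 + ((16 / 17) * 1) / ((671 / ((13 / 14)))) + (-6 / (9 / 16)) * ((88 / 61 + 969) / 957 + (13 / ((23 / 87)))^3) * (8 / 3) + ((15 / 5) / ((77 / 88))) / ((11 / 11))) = -2572881423044732545 / 760702339089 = -3382244.66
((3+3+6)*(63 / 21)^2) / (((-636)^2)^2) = 1 / 1514972352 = 0.00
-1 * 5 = -5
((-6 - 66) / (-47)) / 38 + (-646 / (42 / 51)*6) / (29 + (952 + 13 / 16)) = -4.75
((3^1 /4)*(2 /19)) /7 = 3 /266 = 0.01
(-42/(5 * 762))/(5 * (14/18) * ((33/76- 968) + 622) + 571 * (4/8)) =0.00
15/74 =0.20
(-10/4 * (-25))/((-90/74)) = -925/18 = -51.39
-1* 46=-46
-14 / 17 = -0.82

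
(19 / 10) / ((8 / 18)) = 171 / 40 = 4.28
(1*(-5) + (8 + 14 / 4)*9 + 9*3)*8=1004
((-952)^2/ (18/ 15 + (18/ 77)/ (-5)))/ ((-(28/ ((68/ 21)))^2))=-73498480/ 6993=-10510.29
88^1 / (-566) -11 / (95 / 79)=-9.30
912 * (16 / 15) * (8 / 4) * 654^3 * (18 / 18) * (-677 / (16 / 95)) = -2187656311769856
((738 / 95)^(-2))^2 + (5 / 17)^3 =37479802762625 / 1457378007133968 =0.03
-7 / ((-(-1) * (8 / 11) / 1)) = -9.62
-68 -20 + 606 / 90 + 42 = -589 / 15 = -39.27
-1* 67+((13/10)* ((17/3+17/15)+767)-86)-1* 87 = 38297/50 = 765.94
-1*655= -655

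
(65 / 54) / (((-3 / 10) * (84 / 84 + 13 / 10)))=-3250 / 1863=-1.74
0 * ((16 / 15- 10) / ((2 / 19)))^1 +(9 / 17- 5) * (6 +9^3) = -55860 / 17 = -3285.88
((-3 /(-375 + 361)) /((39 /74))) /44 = 37 /4004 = 0.01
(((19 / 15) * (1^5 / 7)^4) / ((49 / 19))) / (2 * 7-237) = -361 / 393535905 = -0.00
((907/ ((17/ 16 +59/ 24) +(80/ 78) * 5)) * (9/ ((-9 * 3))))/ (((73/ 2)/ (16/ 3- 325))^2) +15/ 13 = -1288327275931/ 480713103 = -2680.03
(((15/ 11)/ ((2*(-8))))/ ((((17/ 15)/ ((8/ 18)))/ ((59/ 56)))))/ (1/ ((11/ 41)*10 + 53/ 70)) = -2912535/ 24043712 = -0.12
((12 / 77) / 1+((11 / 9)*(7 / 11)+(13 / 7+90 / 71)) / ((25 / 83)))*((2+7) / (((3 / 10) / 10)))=64516112 / 16401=3933.67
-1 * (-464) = 464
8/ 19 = 0.42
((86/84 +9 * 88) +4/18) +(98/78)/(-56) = 793.22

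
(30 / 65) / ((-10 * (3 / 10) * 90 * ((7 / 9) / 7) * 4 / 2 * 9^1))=-1 / 1170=-0.00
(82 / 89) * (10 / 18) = 410 / 801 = 0.51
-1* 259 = -259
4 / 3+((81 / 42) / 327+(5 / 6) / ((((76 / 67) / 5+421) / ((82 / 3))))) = 2700252673 / 1938018474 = 1.39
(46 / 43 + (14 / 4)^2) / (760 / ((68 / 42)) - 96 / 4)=38947 / 1302384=0.03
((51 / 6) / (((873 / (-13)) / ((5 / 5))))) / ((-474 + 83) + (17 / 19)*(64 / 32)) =247 / 759510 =0.00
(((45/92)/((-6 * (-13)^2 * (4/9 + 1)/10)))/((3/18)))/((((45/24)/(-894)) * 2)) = 241380/50531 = 4.78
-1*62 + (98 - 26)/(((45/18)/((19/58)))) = -7622/145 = -52.57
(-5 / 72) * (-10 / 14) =25 / 504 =0.05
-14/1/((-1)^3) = 14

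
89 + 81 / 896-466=-337711 / 896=-376.91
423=423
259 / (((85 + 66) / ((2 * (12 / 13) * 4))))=24864 / 1963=12.67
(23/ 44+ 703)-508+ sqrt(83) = sqrt(83)+ 8603/ 44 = 204.63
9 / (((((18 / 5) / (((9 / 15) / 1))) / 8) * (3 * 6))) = 2 / 3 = 0.67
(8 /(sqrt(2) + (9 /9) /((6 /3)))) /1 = -16 /7 + 32 * sqrt(2) /7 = 4.18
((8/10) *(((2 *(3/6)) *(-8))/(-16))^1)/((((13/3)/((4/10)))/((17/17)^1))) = 12/325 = 0.04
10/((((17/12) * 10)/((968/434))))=5808/3689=1.57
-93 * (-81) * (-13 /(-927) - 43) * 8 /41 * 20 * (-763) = 964174021.80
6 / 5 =1.20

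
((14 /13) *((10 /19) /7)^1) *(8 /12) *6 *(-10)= -800 /247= -3.24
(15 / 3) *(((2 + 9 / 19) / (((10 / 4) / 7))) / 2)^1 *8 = 2632 / 19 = 138.53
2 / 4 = 1 / 2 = 0.50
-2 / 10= -1 / 5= -0.20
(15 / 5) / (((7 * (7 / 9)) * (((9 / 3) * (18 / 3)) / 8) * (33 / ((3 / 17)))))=0.00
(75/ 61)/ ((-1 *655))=-15/ 7991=-0.00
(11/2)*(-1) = -11/2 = -5.50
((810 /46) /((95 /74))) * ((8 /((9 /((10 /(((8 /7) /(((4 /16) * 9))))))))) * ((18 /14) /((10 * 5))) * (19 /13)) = 26973 /2990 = 9.02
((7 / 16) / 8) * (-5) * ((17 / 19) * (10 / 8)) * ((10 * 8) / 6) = -14875 / 3648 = -4.08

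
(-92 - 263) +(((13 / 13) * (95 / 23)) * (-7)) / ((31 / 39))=-279050 / 713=-391.37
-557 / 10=-55.70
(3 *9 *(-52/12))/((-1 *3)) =39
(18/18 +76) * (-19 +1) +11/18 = -24937/18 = -1385.39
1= 1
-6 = -6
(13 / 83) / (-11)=-13 / 913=-0.01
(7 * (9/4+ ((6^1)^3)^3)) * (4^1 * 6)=1693053306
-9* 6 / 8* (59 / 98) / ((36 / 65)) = -11505 / 1568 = -7.34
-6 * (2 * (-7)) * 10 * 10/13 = 8400/13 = 646.15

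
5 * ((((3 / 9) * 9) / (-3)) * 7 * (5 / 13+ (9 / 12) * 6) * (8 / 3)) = -17780 / 39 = -455.90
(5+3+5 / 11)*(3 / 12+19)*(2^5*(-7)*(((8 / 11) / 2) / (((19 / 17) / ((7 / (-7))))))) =2479008 / 209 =11861.28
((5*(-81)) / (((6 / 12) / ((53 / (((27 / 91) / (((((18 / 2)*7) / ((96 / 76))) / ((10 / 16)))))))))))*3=-34638786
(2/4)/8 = 1/16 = 0.06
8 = 8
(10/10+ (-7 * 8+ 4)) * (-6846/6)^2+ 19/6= -398375567/6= -66395927.83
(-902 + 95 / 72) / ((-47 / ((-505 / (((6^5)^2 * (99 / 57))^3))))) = -224623641955 / 26884978004965518006744942379008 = -0.00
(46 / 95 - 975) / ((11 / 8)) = -740632 / 1045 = -708.74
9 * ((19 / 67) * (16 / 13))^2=831744 / 758641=1.10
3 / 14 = 0.21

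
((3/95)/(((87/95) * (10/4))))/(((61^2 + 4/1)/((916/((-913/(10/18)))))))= -1832/887641425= -0.00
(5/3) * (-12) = -20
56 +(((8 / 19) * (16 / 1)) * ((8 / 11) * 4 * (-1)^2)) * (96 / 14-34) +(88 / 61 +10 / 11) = -2224482 / 4697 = -473.60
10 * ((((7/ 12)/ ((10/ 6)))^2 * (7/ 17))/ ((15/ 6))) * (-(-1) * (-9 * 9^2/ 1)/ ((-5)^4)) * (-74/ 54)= 342657/ 1062500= 0.32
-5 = -5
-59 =-59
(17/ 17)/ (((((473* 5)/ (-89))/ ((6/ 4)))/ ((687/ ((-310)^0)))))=-183429/ 4730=-38.78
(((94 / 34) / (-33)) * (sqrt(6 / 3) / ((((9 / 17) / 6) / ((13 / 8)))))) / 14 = -611 * sqrt(2) / 5544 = -0.16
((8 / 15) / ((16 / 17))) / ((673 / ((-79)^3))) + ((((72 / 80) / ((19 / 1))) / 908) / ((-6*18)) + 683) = 373202647183 / 1393271520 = 267.86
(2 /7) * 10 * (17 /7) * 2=680 /49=13.88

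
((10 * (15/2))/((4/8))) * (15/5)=450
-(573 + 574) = -1147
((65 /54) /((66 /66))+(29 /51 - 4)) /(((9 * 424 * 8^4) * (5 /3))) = -409 /4782882816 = -0.00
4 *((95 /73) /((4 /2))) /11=190 /803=0.24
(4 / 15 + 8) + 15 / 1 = 349 / 15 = 23.27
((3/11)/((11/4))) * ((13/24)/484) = 0.00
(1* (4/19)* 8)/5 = 32/95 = 0.34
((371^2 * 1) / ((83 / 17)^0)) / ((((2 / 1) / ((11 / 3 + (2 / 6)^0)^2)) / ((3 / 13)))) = 13488818 / 39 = 345867.13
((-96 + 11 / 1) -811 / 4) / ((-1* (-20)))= -1151 / 80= -14.39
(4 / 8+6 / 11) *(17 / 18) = 391 / 396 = 0.99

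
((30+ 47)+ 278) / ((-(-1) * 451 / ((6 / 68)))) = 1065 / 15334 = 0.07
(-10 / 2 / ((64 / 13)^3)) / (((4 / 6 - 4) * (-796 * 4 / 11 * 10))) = -72501 / 16693329920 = -0.00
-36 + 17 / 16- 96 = -2095 / 16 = -130.94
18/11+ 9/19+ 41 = 9010/209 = 43.11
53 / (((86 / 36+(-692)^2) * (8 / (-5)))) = -477 / 6895676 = -0.00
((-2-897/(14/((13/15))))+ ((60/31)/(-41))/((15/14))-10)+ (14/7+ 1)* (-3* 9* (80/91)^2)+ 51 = -8333158461/105251510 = -79.17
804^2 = 646416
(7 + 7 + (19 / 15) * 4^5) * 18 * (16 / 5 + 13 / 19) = 43540524 / 475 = 91664.26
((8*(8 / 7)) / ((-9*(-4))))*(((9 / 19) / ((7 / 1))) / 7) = 16 / 6517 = 0.00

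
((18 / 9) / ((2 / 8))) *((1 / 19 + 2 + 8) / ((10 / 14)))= 10696 / 95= 112.59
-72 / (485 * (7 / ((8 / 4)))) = -144 / 3395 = -0.04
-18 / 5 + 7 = 17 / 5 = 3.40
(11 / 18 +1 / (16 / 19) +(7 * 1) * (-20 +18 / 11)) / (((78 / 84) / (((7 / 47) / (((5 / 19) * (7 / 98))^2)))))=-174017005687 / 3024450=-57536.74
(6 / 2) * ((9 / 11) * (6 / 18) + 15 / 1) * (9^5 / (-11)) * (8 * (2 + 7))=-2142770112 / 121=-17708843.90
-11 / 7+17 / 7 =6 / 7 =0.86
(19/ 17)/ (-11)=-19/ 187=-0.10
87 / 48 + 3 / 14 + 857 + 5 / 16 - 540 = 319.34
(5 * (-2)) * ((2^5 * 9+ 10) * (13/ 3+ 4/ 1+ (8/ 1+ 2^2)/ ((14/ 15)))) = -1326100/ 21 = -63147.62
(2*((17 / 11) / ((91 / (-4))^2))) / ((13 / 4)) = 2176 / 1184183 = 0.00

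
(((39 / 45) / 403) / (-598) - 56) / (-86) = 15571921 / 23914020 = 0.65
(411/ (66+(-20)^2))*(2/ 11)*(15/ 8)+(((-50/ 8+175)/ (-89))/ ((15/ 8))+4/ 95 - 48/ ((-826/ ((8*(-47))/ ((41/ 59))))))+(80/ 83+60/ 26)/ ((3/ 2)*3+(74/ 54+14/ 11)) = -7210128041505227999/ 227786812965191480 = -31.65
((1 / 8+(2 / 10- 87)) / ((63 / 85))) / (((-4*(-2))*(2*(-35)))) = 58939 / 282240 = 0.21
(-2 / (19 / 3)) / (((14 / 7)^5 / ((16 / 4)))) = -3 / 76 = -0.04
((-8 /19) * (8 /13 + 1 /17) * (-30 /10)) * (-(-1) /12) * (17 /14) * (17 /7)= 2533 /12103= 0.21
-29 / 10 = -2.90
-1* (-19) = 19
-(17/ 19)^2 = -289/ 361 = -0.80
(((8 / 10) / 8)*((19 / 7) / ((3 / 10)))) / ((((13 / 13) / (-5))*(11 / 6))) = -190 / 77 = -2.47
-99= -99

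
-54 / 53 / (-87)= 18 / 1537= 0.01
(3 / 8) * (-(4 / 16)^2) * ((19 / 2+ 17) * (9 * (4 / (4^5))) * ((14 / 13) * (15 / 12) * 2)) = -50085 / 851968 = -0.06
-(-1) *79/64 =79/64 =1.23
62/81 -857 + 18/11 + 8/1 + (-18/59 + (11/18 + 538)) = -32413223/105138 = -308.29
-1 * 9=-9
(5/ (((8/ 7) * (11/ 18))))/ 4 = 315/ 176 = 1.79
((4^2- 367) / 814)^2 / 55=123201 / 36442780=0.00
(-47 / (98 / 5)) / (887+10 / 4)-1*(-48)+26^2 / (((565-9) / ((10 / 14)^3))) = 4108587104 / 84817383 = 48.44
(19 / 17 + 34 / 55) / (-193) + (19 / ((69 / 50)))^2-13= 151684009082 / 859146255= 176.55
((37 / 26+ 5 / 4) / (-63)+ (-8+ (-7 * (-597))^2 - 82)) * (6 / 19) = 57211903337 / 10374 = 5514931.88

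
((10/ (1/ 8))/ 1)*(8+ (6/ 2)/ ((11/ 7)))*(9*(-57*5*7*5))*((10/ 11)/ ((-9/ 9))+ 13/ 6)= -10829259000/ 121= -89498008.26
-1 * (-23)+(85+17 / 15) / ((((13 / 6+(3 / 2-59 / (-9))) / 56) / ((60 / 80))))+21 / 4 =175787 / 460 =382.15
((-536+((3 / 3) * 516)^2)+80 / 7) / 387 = 206680 / 301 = 686.64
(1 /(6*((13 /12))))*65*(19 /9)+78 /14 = 1681 /63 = 26.68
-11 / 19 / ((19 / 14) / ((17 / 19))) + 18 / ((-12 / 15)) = -313891 / 13718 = -22.88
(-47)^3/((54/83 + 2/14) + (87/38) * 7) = -48770302/7901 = -6172.67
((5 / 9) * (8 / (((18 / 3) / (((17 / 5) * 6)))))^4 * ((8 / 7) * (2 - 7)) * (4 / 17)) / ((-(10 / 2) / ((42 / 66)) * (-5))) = -643956736 / 61875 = -10407.38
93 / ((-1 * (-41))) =93 / 41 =2.27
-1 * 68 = -68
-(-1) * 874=874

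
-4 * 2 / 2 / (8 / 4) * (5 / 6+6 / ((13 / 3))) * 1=-173 / 39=-4.44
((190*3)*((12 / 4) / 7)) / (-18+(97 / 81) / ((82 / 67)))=-11357820 / 791399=-14.35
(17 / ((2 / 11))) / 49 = 187 / 98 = 1.91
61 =61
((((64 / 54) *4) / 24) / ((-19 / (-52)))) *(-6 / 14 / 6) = -416 / 10773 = -0.04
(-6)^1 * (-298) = 1788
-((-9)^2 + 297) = -378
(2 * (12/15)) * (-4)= -32/5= -6.40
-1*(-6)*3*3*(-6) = -324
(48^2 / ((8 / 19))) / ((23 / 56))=306432 / 23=13323.13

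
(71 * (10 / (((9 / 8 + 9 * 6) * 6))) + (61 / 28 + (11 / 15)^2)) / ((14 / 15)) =643373 / 123480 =5.21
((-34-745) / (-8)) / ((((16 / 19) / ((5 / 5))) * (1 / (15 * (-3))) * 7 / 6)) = -1998135 / 448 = -4460.12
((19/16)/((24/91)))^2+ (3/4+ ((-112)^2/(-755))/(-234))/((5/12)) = 160965468211/7236403200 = 22.24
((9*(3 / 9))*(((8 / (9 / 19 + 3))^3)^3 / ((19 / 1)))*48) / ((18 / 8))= 284936905588473856 / 46411484401953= 6139.36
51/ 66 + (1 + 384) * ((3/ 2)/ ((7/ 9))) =8176/ 11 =743.27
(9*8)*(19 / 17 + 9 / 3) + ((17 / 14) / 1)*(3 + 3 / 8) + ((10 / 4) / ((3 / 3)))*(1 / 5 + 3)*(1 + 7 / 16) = 594179 / 1904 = 312.07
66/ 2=33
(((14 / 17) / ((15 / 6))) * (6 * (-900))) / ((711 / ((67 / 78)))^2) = -1256920 / 484120611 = -0.00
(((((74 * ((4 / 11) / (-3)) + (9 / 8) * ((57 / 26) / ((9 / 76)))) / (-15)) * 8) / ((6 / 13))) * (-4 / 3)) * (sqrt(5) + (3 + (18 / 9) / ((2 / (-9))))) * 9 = -162776 / 165 + 81388 * sqrt(5) / 495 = -618.87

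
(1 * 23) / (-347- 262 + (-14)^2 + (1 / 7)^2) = -1127 / 20236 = -0.06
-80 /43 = -1.86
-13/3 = -4.33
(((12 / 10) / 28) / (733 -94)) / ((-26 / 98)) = -7 / 27690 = -0.00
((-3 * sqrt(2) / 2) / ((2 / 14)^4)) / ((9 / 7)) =-16807 * sqrt(2) / 6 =-3961.45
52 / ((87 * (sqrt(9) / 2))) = 104 / 261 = 0.40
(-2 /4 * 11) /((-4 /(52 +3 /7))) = 72.09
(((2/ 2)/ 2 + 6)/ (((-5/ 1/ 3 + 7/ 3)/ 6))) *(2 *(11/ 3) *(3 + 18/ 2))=5148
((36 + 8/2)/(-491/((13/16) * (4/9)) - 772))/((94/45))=-2925/325616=-0.01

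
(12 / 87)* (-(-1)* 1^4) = 4 / 29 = 0.14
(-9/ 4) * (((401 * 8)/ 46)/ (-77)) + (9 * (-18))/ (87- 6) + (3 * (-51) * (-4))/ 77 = 14143/ 1771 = 7.99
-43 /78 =-0.55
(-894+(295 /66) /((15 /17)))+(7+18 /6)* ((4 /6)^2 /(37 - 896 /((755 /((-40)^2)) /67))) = -3380191902757 /3802521294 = -888.93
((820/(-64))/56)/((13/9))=-0.16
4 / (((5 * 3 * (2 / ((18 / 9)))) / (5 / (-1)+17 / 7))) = -0.69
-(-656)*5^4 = 410000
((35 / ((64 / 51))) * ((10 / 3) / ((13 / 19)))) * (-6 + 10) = 56525 / 104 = 543.51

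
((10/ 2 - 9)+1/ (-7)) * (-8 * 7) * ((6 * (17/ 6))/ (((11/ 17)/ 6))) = 36571.64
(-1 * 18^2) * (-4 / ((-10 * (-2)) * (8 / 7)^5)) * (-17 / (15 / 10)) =-7714413 / 20480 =-376.68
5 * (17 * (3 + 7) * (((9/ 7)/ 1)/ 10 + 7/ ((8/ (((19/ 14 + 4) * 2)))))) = 226185/ 28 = 8078.04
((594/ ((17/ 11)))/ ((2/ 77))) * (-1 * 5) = -1257795/ 17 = -73987.94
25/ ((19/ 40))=1000/ 19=52.63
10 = 10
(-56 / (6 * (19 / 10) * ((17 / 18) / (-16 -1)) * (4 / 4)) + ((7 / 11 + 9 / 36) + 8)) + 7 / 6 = 246973 / 2508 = 98.47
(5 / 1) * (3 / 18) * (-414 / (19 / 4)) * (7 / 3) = -3220 / 19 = -169.47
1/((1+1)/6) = 3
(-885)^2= 783225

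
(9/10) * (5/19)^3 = 0.02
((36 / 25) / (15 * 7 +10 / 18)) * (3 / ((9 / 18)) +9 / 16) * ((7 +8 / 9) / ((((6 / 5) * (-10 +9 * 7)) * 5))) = 4473 / 2014000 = 0.00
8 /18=4 /9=0.44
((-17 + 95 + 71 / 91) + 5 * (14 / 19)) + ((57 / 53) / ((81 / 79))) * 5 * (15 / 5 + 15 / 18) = 1522651801 / 14845194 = 102.57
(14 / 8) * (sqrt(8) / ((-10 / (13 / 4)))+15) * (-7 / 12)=-245 / 16+637 * sqrt(2) / 960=-14.37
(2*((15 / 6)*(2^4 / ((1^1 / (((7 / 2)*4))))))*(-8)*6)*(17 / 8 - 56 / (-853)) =-100457280 / 853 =-117769.38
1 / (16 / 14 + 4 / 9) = 63 / 100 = 0.63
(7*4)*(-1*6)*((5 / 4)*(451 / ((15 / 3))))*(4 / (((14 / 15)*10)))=-8118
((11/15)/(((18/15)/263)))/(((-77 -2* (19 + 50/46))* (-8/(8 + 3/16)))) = 792419/564480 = 1.40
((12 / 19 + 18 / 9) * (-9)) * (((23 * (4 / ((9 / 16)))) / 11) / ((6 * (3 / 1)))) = -19.56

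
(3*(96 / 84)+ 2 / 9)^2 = 52900 / 3969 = 13.33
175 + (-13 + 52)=214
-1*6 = -6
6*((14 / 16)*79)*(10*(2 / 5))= 1659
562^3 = 177504328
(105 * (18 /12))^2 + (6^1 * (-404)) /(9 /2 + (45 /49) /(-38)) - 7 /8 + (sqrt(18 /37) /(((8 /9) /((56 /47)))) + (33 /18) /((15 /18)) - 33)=189 * sqrt(74) /1739 + 1346385467 /55560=24233.93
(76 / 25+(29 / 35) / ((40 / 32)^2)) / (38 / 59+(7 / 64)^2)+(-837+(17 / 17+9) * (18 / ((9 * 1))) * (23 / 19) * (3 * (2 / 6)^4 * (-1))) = -59240948385257 / 71164193625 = -832.45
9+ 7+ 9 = 25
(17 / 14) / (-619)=-17 / 8666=-0.00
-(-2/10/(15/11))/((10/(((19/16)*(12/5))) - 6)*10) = -209/35500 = -0.01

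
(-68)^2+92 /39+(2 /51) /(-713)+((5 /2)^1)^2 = 2919896341 /630292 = 4632.61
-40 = -40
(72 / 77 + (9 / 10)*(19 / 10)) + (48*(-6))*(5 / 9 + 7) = -16734833 / 7700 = -2173.35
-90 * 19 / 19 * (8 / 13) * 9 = -6480 / 13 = -498.46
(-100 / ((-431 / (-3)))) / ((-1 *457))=300 / 196967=0.00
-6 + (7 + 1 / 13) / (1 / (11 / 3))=778 / 39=19.95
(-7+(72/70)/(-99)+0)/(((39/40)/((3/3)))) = -21592/3003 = -7.19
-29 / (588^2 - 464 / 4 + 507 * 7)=-29 / 349177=-0.00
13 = 13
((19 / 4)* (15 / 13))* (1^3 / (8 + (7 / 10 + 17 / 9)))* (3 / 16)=38475 / 396448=0.10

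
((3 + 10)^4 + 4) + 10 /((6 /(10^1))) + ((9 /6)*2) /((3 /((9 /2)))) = 28586.17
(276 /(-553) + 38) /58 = 10369 /16037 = 0.65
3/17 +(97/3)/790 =8759/40290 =0.22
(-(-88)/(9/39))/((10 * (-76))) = -143/285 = -0.50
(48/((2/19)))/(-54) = -8.44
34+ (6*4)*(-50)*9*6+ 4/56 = -906723/14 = -64765.93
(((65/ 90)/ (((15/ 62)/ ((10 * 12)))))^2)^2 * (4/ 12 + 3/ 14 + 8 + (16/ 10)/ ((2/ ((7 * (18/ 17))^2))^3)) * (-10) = -18162040549517414645908713472/ 3325698394389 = -5461120761930716.04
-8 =-8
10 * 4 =40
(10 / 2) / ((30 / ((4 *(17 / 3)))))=34 / 9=3.78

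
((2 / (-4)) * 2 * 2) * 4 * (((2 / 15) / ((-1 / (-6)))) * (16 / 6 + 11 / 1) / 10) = -656 / 75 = -8.75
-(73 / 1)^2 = -5329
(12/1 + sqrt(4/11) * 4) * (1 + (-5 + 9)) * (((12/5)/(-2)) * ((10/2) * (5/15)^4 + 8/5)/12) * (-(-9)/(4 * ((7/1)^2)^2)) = -673/72030 - 673 * sqrt(11)/1188495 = -0.01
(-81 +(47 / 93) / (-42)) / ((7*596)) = -0.02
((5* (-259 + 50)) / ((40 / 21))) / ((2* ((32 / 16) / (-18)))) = 39501 / 16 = 2468.81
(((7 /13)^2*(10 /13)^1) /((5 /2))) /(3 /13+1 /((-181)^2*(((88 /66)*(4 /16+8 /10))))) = 22474046 /58139887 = 0.39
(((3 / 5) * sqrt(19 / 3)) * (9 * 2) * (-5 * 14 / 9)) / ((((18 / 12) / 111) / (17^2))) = -598808 * sqrt(57) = -4520901.26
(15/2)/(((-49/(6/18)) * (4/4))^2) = 0.00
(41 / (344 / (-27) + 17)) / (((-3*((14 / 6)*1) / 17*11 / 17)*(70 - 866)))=319923 / 7048580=0.05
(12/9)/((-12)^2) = 1/108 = 0.01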